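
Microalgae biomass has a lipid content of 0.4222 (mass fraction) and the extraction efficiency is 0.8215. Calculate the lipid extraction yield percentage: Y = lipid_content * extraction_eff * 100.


Y = lipid_content * extraction_eff * 100
= 0.4222 * 0.8215 * 100
= 34.6837%

34.6837%


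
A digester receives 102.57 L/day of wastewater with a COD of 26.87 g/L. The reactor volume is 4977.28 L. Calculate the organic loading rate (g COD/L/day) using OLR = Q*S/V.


OLR = Q * S / V
= 102.57 * 26.87 / 4977.28
= 0.5537 g/L/day

0.5537 g/L/day


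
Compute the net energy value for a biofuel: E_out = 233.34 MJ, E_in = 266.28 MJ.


NEV = E_out - E_in
= 233.34 - 266.28
= -32.9400 MJ

-32.9400 MJ


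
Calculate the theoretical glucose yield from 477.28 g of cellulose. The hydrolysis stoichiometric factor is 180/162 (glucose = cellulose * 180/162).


glucose = cellulose * 180/162
= 477.28 * 180/162
= 530.3111 g

530.3111 g


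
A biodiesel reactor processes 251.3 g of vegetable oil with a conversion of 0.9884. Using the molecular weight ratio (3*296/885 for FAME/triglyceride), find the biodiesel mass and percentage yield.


m_FAME = oil * conv * (3 * 296 / 885) = oil * conv * (888/885)
= 251.3 * 0.9884 * 888 / 885
= 249.2269 g
Y = m_FAME / oil * 100 = conv * (888/885) * 100
= 0.9884 * 888 / 885 * 100
= 99.18%

249.2269 g FAME; Y = 99.18%


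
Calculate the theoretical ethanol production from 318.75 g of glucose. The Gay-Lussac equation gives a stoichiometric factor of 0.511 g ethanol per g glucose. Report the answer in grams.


Theoretical ethanol yield: m_EtOH = 0.511 * m_glucose
m_EtOH = 0.511 * 318.75 = 162.8812 g

162.8812 g


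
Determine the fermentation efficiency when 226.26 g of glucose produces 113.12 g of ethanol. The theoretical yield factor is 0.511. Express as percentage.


Fermentation efficiency = (actual / (0.511 * glucose)) * 100
= (113.12 / (0.511 * 226.26)) * 100
= 97.8387%

97.8387%


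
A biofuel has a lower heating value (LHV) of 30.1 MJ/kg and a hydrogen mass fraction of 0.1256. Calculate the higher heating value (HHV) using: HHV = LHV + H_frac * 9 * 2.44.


HHV = LHV + H_frac * 9 * 2.44
= 30.1 + 0.1256 * 9 * 2.44
= 32.8582 MJ/kg

32.8582 MJ/kg


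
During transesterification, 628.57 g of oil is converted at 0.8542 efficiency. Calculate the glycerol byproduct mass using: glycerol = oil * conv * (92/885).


glycerol = oil * conv * (92/885)
= 628.57 * 0.8542 * 92 / 885
= 55.8159 g

55.8159 g


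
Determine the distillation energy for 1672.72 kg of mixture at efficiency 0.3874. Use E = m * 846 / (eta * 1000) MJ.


E = m * 846 / (eta * 1000)
= 1672.72 * 846 / (0.3874 * 1000)
= 3652.8681 MJ

3652.8681 MJ


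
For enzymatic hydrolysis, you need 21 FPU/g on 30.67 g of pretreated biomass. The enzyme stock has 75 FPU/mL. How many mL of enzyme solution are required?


V = dosage * m_sub / activity
V = 21 * 30.67 / 75
V = 8.5876 mL

8.5876 mL


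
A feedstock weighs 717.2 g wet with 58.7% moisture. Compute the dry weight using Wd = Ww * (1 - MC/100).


Wd = Ww * (1 - MC/100)
= 717.2 * (1 - 58.7/100)
= 296.2036 g

296.2036 g


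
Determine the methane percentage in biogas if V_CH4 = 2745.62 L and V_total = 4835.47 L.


CH4% = V_CH4 / V_total * 100
= 2745.62 / 4835.47 * 100
= 56.7808%

56.7808%


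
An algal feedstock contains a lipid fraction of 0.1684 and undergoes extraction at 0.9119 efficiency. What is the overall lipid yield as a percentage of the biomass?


Y = lipid_content * extraction_eff * 100
= 0.1684 * 0.9119 * 100
= 15.3564%

15.3564%


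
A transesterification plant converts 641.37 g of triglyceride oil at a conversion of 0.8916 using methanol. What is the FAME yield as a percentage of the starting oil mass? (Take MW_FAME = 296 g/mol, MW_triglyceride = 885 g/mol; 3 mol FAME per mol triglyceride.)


m_FAME = oil * conv * (3 * 296 / 885) = oil * conv * (888/885)
= 641.37 * 0.8916 * 888 / 885
= 573.7840 g
Y = m_FAME / oil * 100 = conv * (888/885) * 100
= 0.8916 * 888 / 885 * 100
= 89.46%

89.46%


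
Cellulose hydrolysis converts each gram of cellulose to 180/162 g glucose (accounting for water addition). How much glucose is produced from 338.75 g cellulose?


glucose = cellulose * 180/162
= 338.75 * 180/162
= 376.3889 g

376.3889 g


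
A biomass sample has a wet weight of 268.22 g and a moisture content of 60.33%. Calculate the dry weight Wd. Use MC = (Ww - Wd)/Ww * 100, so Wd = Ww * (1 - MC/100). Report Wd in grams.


Wd = Ww * (1 - MC/100)
= 268.22 * (1 - 60.33/100)
= 106.4029 g

106.4029 g


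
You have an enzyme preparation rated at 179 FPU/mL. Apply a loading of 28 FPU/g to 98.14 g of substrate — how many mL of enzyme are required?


V = dosage * m_sub / activity
V = 28 * 98.14 / 179
V = 15.3515 mL

15.3515 mL


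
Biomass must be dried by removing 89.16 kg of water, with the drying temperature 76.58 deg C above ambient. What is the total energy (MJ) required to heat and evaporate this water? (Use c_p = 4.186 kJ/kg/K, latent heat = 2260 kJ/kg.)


E = m_water * (4.186 * dT + 2260) / 1000
= 89.16 * (4.186 * 76.58 + 2260) / 1000
= 230.0831 MJ

230.0831 MJ


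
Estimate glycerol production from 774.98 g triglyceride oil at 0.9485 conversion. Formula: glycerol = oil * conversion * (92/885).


glycerol = oil * conv * (92/885)
= 774.98 * 0.9485 * 92 / 885
= 76.4139 g

76.4139 g


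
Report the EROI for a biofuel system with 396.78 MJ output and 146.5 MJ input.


EROI = E_out / E_in
= 396.78 / 146.5
= 2.7084

2.7084


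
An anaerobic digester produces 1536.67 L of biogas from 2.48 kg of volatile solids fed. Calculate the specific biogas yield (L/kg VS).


Y = V / VS
= 1536.67 / 2.48
= 619.6250 L/kg VS

619.6250 L/kg VS


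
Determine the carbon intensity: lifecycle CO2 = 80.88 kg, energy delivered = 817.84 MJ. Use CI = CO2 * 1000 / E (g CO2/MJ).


CI = CO2 * 1000 / E
= 80.88 * 1000 / 817.84
= 98.8946 g CO2/MJ

98.8946 g CO2/MJ


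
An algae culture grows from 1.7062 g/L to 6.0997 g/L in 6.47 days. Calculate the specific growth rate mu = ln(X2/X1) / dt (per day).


mu = ln(X2/X1) / dt
= ln(6.0997/1.7062) / 6.47
= 0.1969 per day

0.1969 per day


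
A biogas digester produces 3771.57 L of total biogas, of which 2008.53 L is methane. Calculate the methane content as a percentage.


CH4% = V_CH4 / V_total * 100
= 2008.53 / 3771.57 * 100
= 53.2545%

53.2545%


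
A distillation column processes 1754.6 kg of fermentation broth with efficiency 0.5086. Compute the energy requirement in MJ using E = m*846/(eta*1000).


E = m * 846 / (eta * 1000)
= 1754.6 * 846 / (0.5086 * 1000)
= 2918.5836 MJ

2918.5836 MJ


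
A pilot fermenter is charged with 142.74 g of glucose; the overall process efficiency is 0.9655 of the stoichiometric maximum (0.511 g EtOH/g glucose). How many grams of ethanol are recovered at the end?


Actual ethanol: m = 0.511 * 142.74 * 0.9655
m = 70.4237 g

70.4237 g


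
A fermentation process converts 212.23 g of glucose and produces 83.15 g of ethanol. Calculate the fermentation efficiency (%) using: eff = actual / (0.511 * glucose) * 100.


Fermentation efficiency = (actual / (0.511 * glucose)) * 100
= (83.15 / (0.511 * 212.23)) * 100
= 76.6716%

76.6716%


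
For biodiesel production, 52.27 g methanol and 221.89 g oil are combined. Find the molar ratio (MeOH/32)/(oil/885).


Molar ratio = n_MeOH / n_oil = (MeOH/32) / (oil/885) = (MeOH * 885) / (32 * oil)
= (52.27 * 885) / (32 * 221.89)
= 6.5149

6.5149


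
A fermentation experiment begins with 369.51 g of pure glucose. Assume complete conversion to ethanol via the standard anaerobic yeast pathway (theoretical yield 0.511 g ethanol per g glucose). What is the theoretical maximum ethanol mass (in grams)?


Theoretical ethanol yield: m_EtOH = 0.511 * m_glucose
m_EtOH = 0.511 * 369.51 = 188.8196 g

188.8196 g


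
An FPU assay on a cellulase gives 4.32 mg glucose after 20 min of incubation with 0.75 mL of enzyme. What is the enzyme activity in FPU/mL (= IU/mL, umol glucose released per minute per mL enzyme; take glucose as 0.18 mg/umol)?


Activity = glucose_mg / (0.18 mg/umol * V_mL * t_min)
= 4.32 / (0.18 * 0.75 * 20)
= 1.6000 FPU/mL

1.6000 FPU/mL


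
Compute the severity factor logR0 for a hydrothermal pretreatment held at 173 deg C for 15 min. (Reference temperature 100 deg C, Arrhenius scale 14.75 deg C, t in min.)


logR0 = log10(t * exp((T - 100) / 14.75))
= log10(15 * exp((173 - 100) / 14.75))
= 3.3255

3.3255


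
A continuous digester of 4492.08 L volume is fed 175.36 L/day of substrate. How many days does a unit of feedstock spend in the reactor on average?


HRT = V / Q
= 4492.08 / 175.36
= 25.6163 days

25.6163 days


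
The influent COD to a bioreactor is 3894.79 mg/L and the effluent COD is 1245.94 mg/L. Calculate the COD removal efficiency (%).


eta = (COD_in - COD_out) / COD_in * 100
= (3894.79 - 1245.94) / 3894.79 * 100
= 68.0101%

68.0101%


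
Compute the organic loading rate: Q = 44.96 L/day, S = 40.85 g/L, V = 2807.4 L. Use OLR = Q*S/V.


OLR = Q * S / V
= 44.96 * 40.85 / 2807.4
= 0.6542 g/L/day

0.6542 g/L/day


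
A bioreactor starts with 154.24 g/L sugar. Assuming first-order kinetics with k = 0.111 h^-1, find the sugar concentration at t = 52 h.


S = S0 * exp(-k * t)
S = 154.24 * exp(-0.111 * 52)
S = 0.4802 g/L

0.4802 g/L


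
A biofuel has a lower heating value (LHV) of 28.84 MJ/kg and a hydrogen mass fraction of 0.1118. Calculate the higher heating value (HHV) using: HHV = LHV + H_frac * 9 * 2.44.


HHV = LHV + H_frac * 9 * 2.44
= 28.84 + 0.1118 * 9 * 2.44
= 31.2951 MJ/kg

31.2951 MJ/kg


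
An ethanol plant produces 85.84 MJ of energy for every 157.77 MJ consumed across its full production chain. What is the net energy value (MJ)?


NEV = E_out - E_in
= 85.84 - 157.77
= -71.9300 MJ

-71.9300 MJ


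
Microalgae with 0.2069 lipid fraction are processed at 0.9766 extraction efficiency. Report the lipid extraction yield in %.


Y = lipid_content * extraction_eff * 100
= 0.2069 * 0.9766 * 100
= 20.2059%

20.2059%


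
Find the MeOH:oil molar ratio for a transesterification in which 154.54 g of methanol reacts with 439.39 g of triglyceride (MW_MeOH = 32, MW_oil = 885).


Molar ratio = n_MeOH / n_oil = (MeOH/32) / (oil/885) = (MeOH * 885) / (32 * oil)
= (154.54 * 885) / (32 * 439.39)
= 9.7271

9.7271


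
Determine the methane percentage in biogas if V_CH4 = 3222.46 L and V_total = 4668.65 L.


CH4% = V_CH4 / V_total * 100
= 3222.46 / 4668.65 * 100
= 69.0234%

69.0234%


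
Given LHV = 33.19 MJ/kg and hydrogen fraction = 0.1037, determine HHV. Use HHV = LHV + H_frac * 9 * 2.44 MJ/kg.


HHV = LHV + H_frac * 9 * 2.44
= 33.19 + 0.1037 * 9 * 2.44
= 35.4673 MJ/kg

35.4673 MJ/kg


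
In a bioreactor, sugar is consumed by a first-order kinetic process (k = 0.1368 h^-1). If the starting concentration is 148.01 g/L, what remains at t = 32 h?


S = S0 * exp(-k * t)
S = 148.01 * exp(-0.1368 * 32)
S = 1.8583 g/L

1.8583 g/L


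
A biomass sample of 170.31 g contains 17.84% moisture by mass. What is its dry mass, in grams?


Wd = Ww * (1 - MC/100)
= 170.31 * (1 - 17.84/100)
= 139.9267 g

139.9267 g


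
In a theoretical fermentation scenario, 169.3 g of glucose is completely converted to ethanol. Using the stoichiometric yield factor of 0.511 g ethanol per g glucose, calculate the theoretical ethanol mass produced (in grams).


Theoretical ethanol yield: m_EtOH = 0.511 * m_glucose
m_EtOH = 0.511 * 169.3 = 86.5123 g

86.5123 g


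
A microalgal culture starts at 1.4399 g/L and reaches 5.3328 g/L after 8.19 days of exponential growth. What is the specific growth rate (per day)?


mu = ln(X2/X1) / dt
= ln(5.3328/1.4399) / 8.19
= 0.1599 per day

0.1599 per day


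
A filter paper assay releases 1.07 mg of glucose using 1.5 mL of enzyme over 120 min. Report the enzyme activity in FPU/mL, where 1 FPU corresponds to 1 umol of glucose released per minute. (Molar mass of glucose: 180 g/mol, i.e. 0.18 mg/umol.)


Activity = glucose_mg / (0.18 mg/umol * V_mL * t_min)
= 1.07 / (0.18 * 1.5 * 120)
= 0.0330 FPU/mL

0.0330 FPU/mL


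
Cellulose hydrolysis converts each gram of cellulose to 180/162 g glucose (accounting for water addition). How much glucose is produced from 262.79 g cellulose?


glucose = cellulose * 180/162
= 262.79 * 180/162
= 291.9889 g

291.9889 g


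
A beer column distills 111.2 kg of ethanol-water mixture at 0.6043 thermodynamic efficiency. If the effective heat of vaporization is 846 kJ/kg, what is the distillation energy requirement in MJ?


E = m * 846 / (eta * 1000)
= 111.2 * 846 / (0.6043 * 1000)
= 155.6763 MJ

155.6763 MJ


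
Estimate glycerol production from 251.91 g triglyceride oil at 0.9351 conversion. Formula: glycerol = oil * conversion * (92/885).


glycerol = oil * conv * (92/885)
= 251.91 * 0.9351 * 92 / 885
= 24.4877 g

24.4877 g


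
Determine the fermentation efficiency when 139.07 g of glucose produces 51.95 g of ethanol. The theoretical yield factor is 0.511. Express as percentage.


Fermentation efficiency = (actual / (0.511 * glucose)) * 100
= (51.95 / (0.511 * 139.07)) * 100
= 73.1023%

73.1023%


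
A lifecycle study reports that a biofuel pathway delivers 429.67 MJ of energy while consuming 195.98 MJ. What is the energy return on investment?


EROI = E_out / E_in
= 429.67 / 195.98
= 2.1924

2.1924


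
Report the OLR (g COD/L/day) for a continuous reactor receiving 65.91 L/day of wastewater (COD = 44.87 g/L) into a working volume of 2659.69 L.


OLR = Q * S / V
= 65.91 * 44.87 / 2659.69
= 1.1119 g/L/day

1.1119 g/L/day


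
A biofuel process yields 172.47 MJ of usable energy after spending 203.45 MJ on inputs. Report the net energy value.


NEV = E_out - E_in
= 172.47 - 203.45
= -30.9800 MJ

-30.9800 MJ


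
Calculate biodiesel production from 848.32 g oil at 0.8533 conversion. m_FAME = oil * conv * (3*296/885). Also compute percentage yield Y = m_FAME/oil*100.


m_FAME = oil * conv * (3 * 296 / 885) = oil * conv * (888/885)
= 848.32 * 0.8533 * 888 / 885
= 726.3253 g
Y = m_FAME / oil * 100 = conv * (888/885) * 100
= 0.8533 * 888 / 885 * 100
= 85.62%

726.3253 g FAME; Y = 85.62%


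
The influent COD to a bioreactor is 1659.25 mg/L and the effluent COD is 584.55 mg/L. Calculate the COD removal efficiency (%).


eta = (COD_in - COD_out) / COD_in * 100
= (1659.25 - 584.55) / 1659.25 * 100
= 64.7702%

64.7702%


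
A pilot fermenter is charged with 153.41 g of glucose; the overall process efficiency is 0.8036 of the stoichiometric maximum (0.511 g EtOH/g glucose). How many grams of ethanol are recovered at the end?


Actual ethanol: m = 0.511 * 153.41 * 0.8036
m = 62.9962 g

62.9962 g


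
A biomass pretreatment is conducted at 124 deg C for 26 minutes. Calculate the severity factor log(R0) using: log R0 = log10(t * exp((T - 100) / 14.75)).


logR0 = log10(t * exp((T - 100) / 14.75))
= log10(26 * exp((124 - 100) / 14.75))
= 2.1216

2.1216


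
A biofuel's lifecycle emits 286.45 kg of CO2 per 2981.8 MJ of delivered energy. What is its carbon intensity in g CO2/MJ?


CI = CO2 * 1000 / E
= 286.45 * 1000 / 2981.8
= 96.0661 g CO2/MJ

96.0661 g CO2/MJ


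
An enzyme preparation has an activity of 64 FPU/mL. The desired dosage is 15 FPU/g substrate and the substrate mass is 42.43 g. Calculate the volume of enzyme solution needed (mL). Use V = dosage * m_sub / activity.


V = dosage * m_sub / activity
V = 15 * 42.43 / 64
V = 9.9445 mL

9.9445 mL


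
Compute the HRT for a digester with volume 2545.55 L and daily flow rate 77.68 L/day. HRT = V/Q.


HRT = V / Q
= 2545.55 / 77.68
= 32.7697 days

32.7697 days


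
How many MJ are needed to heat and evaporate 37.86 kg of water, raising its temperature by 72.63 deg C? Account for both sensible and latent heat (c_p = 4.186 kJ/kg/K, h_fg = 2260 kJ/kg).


E = m_water * (4.186 * dT + 2260) / 1000
= 37.86 * (4.186 * 72.63 + 2260) / 1000
= 97.0741 MJ

97.0741 MJ


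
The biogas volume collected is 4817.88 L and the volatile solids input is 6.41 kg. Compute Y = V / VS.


Y = V / VS
= 4817.88 / 6.41
= 751.6193 L/kg VS

751.6193 L/kg VS


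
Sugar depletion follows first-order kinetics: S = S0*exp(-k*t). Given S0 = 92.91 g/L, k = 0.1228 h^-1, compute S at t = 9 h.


S = S0 * exp(-k * t)
S = 92.91 * exp(-0.1228 * 9)
S = 30.7666 g/L

30.7666 g/L


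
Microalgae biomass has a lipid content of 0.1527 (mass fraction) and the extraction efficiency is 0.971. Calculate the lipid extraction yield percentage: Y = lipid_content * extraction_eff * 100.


Y = lipid_content * extraction_eff * 100
= 0.1527 * 0.971 * 100
= 14.8272%

14.8272%


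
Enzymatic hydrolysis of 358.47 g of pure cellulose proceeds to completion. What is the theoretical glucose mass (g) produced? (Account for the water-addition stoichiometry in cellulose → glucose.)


glucose = cellulose * 180/162
= 358.47 * 180/162
= 398.3000 g

398.3000 g


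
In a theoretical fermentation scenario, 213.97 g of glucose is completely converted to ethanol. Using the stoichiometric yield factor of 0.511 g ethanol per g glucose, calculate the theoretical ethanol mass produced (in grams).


Theoretical ethanol yield: m_EtOH = 0.511 * m_glucose
m_EtOH = 0.511 * 213.97 = 109.3387 g

109.3387 g


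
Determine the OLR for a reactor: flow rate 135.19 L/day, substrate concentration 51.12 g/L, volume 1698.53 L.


OLR = Q * S / V
= 135.19 * 51.12 / 1698.53
= 4.0688 g/L/day

4.0688 g/L/day


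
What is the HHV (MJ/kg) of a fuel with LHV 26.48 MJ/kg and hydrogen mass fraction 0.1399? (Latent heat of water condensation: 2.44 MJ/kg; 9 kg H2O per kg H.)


HHV = LHV + H_frac * 9 * 2.44
= 26.48 + 0.1399 * 9 * 2.44
= 29.5522 MJ/kg

29.5522 MJ/kg


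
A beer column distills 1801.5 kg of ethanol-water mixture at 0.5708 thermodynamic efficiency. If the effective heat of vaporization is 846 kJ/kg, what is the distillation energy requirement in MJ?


E = m * 846 / (eta * 1000)
= 1801.5 * 846 / (0.5708 * 1000)
= 2670.0578 MJ

2670.0578 MJ


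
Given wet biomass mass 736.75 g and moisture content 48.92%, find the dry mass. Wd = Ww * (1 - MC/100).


Wd = Ww * (1 - MC/100)
= 736.75 * (1 - 48.92/100)
= 376.3319 g

376.3319 g


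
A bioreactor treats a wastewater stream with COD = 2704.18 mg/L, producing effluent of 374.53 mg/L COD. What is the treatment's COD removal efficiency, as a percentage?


eta = (COD_in - COD_out) / COD_in * 100
= (2704.18 - 374.53) / 2704.18 * 100
= 86.1500%

86.1500%


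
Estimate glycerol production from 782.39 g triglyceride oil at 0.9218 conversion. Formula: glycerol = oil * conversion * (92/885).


glycerol = oil * conv * (92/885)
= 782.39 * 0.9218 * 92 / 885
= 74.9729 g

74.9729 g


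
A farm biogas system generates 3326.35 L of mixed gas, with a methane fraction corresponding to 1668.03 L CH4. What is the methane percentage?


CH4% = V_CH4 / V_total * 100
= 1668.03 / 3326.35 * 100
= 50.1460%

50.1460%


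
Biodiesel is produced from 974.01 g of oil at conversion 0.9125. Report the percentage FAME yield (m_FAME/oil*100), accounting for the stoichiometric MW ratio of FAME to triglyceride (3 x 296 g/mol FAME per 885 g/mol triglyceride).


m_FAME = oil * conv * (3 * 296 / 885) = oil * conv * (888/885)
= 974.01 * 0.9125 * 888 / 885
= 891.7970 g
Y = m_FAME / oil * 100 = conv * (888/885) * 100
= 0.9125 * 888 / 885 * 100
= 91.56%

91.56%


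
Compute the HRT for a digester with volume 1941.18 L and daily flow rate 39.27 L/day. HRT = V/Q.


HRT = V / Q
= 1941.18 / 39.27
= 49.4316 days

49.4316 days


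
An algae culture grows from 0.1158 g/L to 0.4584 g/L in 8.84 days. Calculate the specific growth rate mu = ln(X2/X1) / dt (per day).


mu = ln(X2/X1) / dt
= ln(0.4584/0.1158) / 8.84
= 0.1556 per day

0.1556 per day


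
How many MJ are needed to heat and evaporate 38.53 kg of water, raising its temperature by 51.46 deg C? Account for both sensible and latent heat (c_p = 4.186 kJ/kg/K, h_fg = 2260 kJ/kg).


E = m_water * (4.186 * dT + 2260) / 1000
= 38.53 * (4.186 * 51.46 + 2260) / 1000
= 95.3776 MJ

95.3776 MJ


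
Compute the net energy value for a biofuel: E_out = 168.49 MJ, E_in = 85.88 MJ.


NEV = E_out - E_in
= 168.49 - 85.88
= 82.6100 MJ

82.6100 MJ


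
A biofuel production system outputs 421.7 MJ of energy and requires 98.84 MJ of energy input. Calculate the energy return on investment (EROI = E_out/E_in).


EROI = E_out / E_in
= 421.7 / 98.84
= 4.2665

4.2665


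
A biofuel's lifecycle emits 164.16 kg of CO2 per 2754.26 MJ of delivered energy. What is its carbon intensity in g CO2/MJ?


CI = CO2 * 1000 / E
= 164.16 * 1000 / 2754.26
= 59.6022 g CO2/MJ

59.6022 g CO2/MJ


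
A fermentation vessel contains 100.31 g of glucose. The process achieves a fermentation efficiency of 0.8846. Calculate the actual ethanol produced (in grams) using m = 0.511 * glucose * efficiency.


Actual ethanol: m = 0.511 * 100.31 * 0.8846
m = 45.3432 g

45.3432 g


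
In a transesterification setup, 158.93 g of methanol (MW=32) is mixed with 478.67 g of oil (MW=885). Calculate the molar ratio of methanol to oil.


Molar ratio = n_MeOH / n_oil = (MeOH/32) / (oil/885) = (MeOH * 885) / (32 * oil)
= (158.93 * 885) / (32 * 478.67)
= 9.1825

9.1825


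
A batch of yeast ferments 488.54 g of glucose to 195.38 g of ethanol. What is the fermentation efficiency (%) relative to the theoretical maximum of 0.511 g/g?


Fermentation efficiency = (actual / (0.511 * glucose)) * 100
= (195.38 / (0.511 * 488.54)) * 100
= 78.2635%

78.2635%


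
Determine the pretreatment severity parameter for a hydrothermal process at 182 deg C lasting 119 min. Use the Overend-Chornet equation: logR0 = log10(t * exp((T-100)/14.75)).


logR0 = log10(t * exp((T - 100) / 14.75))
= log10(119 * exp((182 - 100) / 14.75))
= 4.4899

4.4899


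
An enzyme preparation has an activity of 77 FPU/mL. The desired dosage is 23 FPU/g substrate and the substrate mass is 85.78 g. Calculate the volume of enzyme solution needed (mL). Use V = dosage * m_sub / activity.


V = dosage * m_sub / activity
V = 23 * 85.78 / 77
V = 25.6226 mL

25.6226 mL


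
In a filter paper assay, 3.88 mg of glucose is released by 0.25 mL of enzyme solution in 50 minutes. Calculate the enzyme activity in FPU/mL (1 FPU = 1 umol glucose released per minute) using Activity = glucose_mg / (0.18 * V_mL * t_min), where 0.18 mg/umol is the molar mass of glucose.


Activity = glucose_mg / (0.18 mg/umol * V_mL * t_min)
= 3.88 / (0.18 * 0.25 * 50)
= 1.7244 FPU/mL

1.7244 FPU/mL


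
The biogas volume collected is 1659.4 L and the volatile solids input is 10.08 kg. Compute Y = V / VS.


Y = V / VS
= 1659.4 / 10.08
= 164.6230 L/kg VS

164.6230 L/kg VS


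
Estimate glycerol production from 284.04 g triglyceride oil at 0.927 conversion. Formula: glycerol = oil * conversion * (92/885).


glycerol = oil * conv * (92/885)
= 284.04 * 0.927 * 92 / 885
= 27.3718 g

27.3718 g


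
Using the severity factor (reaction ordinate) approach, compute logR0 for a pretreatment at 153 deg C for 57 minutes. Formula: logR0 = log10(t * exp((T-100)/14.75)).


logR0 = log10(t * exp((T - 100) / 14.75))
= log10(57 * exp((153 - 100) / 14.75))
= 3.3164

3.3164


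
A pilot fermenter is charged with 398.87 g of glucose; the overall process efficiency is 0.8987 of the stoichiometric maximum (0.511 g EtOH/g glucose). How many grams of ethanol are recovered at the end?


Actual ethanol: m = 0.511 * 398.87 * 0.8987
m = 183.1753 g

183.1753 g


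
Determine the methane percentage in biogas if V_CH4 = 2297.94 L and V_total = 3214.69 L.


CH4% = V_CH4 / V_total * 100
= 2297.94 / 3214.69 * 100
= 71.4825%

71.4825%


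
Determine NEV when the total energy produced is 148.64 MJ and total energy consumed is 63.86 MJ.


NEV = E_out - E_in
= 148.64 - 63.86
= 84.7800 MJ

84.7800 MJ


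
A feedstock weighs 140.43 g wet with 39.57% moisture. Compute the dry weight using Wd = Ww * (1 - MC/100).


Wd = Ww * (1 - MC/100)
= 140.43 * (1 - 39.57/100)
= 84.8618 g

84.8618 g


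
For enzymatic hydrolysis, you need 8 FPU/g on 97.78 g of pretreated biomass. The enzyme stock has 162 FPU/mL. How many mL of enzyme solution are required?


V = dosage * m_sub / activity
V = 8 * 97.78 / 162
V = 4.8286 mL

4.8286 mL


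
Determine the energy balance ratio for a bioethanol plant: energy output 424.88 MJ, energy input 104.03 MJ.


EROI = E_out / E_in
= 424.88 / 104.03
= 4.0842

4.0842


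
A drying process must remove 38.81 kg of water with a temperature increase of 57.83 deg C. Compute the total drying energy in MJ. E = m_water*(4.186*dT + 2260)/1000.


E = m_water * (4.186 * dT + 2260) / 1000
= 38.81 * (4.186 * 57.83 + 2260) / 1000
= 97.1056 MJ

97.1056 MJ


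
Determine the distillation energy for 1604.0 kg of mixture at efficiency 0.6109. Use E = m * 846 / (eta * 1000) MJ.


E = m * 846 / (eta * 1000)
= 1604.0 * 846 / (0.6109 * 1000)
= 2221.2866 MJ

2221.2866 MJ


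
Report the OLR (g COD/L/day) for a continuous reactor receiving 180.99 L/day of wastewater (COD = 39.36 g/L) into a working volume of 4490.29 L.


OLR = Q * S / V
= 180.99 * 39.36 / 4490.29
= 1.5865 g/L/day

1.5865 g/L/day


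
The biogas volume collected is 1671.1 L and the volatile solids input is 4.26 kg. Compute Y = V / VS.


Y = V / VS
= 1671.1 / 4.26
= 392.2770 L/kg VS

392.2770 L/kg VS


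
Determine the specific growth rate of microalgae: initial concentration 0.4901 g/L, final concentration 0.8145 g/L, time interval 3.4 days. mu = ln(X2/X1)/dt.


mu = ln(X2/X1) / dt
= ln(0.8145/0.4901) / 3.4
= 0.1494 per day

0.1494 per day


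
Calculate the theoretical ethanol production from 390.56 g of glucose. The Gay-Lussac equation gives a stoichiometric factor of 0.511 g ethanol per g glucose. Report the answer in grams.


Theoretical ethanol yield: m_EtOH = 0.511 * m_glucose
m_EtOH = 0.511 * 390.56 = 199.5762 g

199.5762 g


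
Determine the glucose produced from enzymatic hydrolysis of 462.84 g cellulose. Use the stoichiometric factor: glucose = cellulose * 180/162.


glucose = cellulose * 180/162
= 462.84 * 180/162
= 514.2667 g

514.2667 g


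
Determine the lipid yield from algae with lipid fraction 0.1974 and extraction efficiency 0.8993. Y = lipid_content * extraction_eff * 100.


Y = lipid_content * extraction_eff * 100
= 0.1974 * 0.8993 * 100
= 17.7522%

17.7522%


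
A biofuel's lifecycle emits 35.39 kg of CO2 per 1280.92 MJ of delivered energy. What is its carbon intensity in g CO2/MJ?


CI = CO2 * 1000 / E
= 35.39 * 1000 / 1280.92
= 27.6286 g CO2/MJ

27.6286 g CO2/MJ


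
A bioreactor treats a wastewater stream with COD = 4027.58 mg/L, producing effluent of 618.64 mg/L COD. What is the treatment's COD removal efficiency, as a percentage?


eta = (COD_in - COD_out) / COD_in * 100
= (4027.58 - 618.64) / 4027.58 * 100
= 84.6399%

84.6399%


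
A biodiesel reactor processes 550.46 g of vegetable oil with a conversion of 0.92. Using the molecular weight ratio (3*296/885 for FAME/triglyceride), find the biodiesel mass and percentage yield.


m_FAME = oil * conv * (3 * 296 / 885) = oil * conv * (888/885)
= 550.46 * 0.92 * 888 / 885
= 508.1399 g
Y = m_FAME / oil * 100 = conv * (888/885) * 100
= 0.92 * 888 / 885 * 100
= 92.31%

508.1399 g FAME; Y = 92.31%


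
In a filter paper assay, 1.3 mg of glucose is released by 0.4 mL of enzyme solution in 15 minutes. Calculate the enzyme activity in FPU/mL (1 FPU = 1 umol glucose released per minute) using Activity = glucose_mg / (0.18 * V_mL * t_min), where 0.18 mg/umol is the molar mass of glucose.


Activity = glucose_mg / (0.18 mg/umol * V_mL * t_min)
= 1.3 / (0.18 * 0.4 * 15)
= 1.2037 FPU/mL

1.2037 FPU/mL


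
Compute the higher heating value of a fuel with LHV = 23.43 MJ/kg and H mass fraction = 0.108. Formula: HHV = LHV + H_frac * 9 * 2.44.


HHV = LHV + H_frac * 9 * 2.44
= 23.43 + 0.108 * 9 * 2.44
= 25.8017 MJ/kg

25.8017 MJ/kg


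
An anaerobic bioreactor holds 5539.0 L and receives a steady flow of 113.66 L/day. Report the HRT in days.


HRT = V / Q
= 5539.0 / 113.66
= 48.7331 days

48.7331 days


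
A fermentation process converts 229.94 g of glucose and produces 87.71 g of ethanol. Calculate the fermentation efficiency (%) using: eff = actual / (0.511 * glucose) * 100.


Fermentation efficiency = (actual / (0.511 * glucose)) * 100
= (87.71 / (0.511 * 229.94)) * 100
= 74.6472%

74.6472%


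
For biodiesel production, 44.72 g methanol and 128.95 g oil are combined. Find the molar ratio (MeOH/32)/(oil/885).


Molar ratio = n_MeOH / n_oil = (MeOH/32) / (oil/885) = (MeOH * 885) / (32 * oil)
= (44.72 * 885) / (32 * 128.95)
= 9.5912

9.5912


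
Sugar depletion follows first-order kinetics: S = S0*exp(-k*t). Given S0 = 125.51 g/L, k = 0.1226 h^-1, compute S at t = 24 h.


S = S0 * exp(-k * t)
S = 125.51 * exp(-0.1226 * 24)
S = 6.6193 g/L

6.6193 g/L


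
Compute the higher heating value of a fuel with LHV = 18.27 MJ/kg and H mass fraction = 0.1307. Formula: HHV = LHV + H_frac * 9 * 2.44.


HHV = LHV + H_frac * 9 * 2.44
= 18.27 + 0.1307 * 9 * 2.44
= 21.1402 MJ/kg

21.1402 MJ/kg


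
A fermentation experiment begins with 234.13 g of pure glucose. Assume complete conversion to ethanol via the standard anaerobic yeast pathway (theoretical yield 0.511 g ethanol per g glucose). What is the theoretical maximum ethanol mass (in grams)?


Theoretical ethanol yield: m_EtOH = 0.511 * m_glucose
m_EtOH = 0.511 * 234.13 = 119.6404 g

119.6404 g


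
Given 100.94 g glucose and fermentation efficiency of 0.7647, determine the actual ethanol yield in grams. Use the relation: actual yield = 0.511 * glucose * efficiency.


Actual ethanol: m = 0.511 * 100.94 * 0.7647
m = 39.4435 g

39.4435 g


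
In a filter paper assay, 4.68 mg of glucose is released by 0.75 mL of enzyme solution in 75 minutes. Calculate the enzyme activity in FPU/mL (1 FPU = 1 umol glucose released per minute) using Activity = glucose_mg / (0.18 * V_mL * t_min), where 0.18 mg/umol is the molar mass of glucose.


Activity = glucose_mg / (0.18 mg/umol * V_mL * t_min)
= 4.68 / (0.18 * 0.75 * 75)
= 0.4622 FPU/mL

0.4622 FPU/mL


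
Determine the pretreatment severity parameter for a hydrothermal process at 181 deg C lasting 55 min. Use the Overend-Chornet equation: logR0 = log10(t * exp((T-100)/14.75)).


logR0 = log10(t * exp((T - 100) / 14.75))
= log10(55 * exp((181 - 100) / 14.75))
= 4.1253

4.1253


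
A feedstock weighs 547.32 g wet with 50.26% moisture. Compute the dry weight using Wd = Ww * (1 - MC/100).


Wd = Ww * (1 - MC/100)
= 547.32 * (1 - 50.26/100)
= 272.2370 g

272.2370 g


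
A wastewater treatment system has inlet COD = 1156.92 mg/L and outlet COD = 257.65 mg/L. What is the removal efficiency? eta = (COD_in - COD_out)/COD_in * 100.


eta = (COD_in - COD_out) / COD_in * 100
= (1156.92 - 257.65) / 1156.92 * 100
= 77.7297%

77.7297%


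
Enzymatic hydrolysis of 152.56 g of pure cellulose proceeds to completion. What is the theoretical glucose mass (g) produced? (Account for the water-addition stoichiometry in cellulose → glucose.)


glucose = cellulose * 180/162
= 152.56 * 180/162
= 169.5111 g

169.5111 g


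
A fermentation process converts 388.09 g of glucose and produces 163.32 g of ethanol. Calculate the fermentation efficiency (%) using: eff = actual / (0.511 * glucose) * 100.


Fermentation efficiency = (actual / (0.511 * glucose)) * 100
= (163.32 / (0.511 * 388.09)) * 100
= 82.3543%

82.3543%


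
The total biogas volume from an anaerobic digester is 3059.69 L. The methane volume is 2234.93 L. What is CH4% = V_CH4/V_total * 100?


CH4% = V_CH4 / V_total * 100
= 2234.93 / 3059.69 * 100
= 73.0443%

73.0443%


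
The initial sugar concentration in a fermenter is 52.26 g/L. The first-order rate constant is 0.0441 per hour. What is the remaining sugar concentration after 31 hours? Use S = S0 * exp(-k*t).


S = S0 * exp(-k * t)
S = 52.26 * exp(-0.0441 * 31)
S = 13.3182 g/L

13.3182 g/L


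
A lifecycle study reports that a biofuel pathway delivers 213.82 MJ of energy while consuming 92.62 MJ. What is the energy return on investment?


EROI = E_out / E_in
= 213.82 / 92.62
= 2.3086

2.3086


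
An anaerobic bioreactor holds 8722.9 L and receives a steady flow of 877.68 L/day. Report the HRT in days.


HRT = V / Q
= 8722.9 / 877.68
= 9.9386 days

9.9386 days


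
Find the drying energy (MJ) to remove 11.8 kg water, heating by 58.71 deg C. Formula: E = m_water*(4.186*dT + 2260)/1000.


E = m_water * (4.186 * dT + 2260) / 1000
= 11.8 * (4.186 * 58.71 + 2260) / 1000
= 29.5680 MJ

29.5680 MJ


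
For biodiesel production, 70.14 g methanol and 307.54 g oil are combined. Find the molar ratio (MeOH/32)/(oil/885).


Molar ratio = n_MeOH / n_oil = (MeOH/32) / (oil/885) = (MeOH * 885) / (32 * oil)
= (70.14 * 885) / (32 * 307.54)
= 6.3075

6.3075


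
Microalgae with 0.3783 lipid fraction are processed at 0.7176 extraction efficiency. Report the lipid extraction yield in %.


Y = lipid_content * extraction_eff * 100
= 0.3783 * 0.7176 * 100
= 27.1468%

27.1468%


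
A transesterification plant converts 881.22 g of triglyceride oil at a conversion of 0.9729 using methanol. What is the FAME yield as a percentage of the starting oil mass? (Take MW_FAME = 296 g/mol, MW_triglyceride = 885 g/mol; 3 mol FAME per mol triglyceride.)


m_FAME = oil * conv * (3 * 296 / 885) = oil * conv * (888/885)
= 881.22 * 0.9729 * 888 / 885
= 860.2452 g
Y = m_FAME / oil * 100 = conv * (888/885) * 100
= 0.9729 * 888 / 885 * 100
= 97.62%

97.62%


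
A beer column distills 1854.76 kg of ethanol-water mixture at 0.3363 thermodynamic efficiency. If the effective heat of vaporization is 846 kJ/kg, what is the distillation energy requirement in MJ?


E = m * 846 / (eta * 1000)
= 1854.76 * 846 / (0.3363 * 1000)
= 4665.8548 MJ

4665.8548 MJ


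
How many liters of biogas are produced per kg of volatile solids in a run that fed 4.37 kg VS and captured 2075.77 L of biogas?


Y = V / VS
= 2075.77 / 4.37
= 475.0046 L/kg VS

475.0046 L/kg VS


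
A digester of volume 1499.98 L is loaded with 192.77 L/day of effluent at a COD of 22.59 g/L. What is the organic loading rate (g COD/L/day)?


OLR = Q * S / V
= 192.77 * 22.59 / 1499.98
= 2.9032 g/L/day

2.9032 g/L/day


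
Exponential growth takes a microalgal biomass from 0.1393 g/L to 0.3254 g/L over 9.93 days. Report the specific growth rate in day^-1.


mu = ln(X2/X1) / dt
= ln(0.3254/0.1393) / 9.93
= 0.0854 per day

0.0854 per day


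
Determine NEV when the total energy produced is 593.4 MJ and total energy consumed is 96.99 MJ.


NEV = E_out - E_in
= 593.4 - 96.99
= 496.4100 MJ

496.4100 MJ


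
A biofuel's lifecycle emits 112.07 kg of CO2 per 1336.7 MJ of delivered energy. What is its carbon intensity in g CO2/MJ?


CI = CO2 * 1000 / E
= 112.07 * 1000 / 1336.7
= 83.8408 g CO2/MJ

83.8408 g CO2/MJ


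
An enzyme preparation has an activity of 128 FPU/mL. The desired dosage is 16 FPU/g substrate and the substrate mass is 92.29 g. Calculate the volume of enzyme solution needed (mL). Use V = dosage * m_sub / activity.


V = dosage * m_sub / activity
V = 16 * 92.29 / 128
V = 11.5363 mL

11.5363 mL


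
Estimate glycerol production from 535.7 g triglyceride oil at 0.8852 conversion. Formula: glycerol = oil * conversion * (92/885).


glycerol = oil * conv * (92/885)
= 535.7 * 0.8852 * 92 / 885
= 49.2955 g

49.2955 g


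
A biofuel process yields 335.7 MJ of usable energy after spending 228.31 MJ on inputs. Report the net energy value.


NEV = E_out - E_in
= 335.7 - 228.31
= 107.3900 MJ

107.3900 MJ


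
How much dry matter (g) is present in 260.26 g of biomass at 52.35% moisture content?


Wd = Ww * (1 - MC/100)
= 260.26 * (1 - 52.35/100)
= 124.0139 g

124.0139 g


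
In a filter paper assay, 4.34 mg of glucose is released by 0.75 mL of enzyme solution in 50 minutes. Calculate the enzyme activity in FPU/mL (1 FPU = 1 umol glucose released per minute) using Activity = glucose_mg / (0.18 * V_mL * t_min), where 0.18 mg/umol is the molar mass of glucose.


Activity = glucose_mg / (0.18 mg/umol * V_mL * t_min)
= 4.34 / (0.18 * 0.75 * 50)
= 0.6430 FPU/mL

0.6430 FPU/mL


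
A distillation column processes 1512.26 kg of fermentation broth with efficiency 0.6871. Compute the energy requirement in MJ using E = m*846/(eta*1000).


E = m * 846 / (eta * 1000)
= 1512.26 * 846 / (0.6871 * 1000)
= 1861.9880 MJ

1861.9880 MJ


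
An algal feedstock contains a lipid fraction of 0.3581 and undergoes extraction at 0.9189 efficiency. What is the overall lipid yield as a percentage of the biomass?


Y = lipid_content * extraction_eff * 100
= 0.3581 * 0.9189 * 100
= 32.9058%

32.9058%


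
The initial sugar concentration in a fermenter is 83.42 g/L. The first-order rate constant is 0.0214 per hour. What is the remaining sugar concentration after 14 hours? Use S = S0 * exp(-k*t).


S = S0 * exp(-k * t)
S = 83.42 * exp(-0.0214 * 14)
S = 61.8238 g/L

61.8238 g/L


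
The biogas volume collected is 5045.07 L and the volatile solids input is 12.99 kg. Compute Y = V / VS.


Y = V / VS
= 5045.07 / 12.99
= 388.3811 L/kg VS

388.3811 L/kg VS


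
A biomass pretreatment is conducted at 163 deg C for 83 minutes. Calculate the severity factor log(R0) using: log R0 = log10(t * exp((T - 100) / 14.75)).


logR0 = log10(t * exp((T - 100) / 14.75))
= log10(83 * exp((163 - 100) / 14.75))
= 3.7740

3.7740


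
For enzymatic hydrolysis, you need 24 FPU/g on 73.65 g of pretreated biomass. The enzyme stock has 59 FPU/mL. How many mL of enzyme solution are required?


V = dosage * m_sub / activity
V = 24 * 73.65 / 59
V = 29.9593 mL

29.9593 mL


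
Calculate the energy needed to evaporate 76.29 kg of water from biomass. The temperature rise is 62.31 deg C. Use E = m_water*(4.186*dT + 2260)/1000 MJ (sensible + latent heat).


E = m_water * (4.186 * dT + 2260) / 1000
= 76.29 * (4.186 * 62.31 + 2260) / 1000
= 192.3141 MJ

192.3141 MJ


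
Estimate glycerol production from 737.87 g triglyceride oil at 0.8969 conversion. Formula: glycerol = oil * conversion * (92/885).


glycerol = oil * conv * (92/885)
= 737.87 * 0.8969 * 92 / 885
= 68.7968 g

68.7968 g


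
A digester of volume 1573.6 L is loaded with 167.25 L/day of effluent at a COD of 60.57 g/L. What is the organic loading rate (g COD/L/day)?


OLR = Q * S / V
= 167.25 * 60.57 / 1573.6
= 6.4377 g/L/day

6.4377 g/L/day


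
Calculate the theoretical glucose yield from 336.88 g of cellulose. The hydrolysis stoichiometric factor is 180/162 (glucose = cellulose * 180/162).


glucose = cellulose * 180/162
= 336.88 * 180/162
= 374.3111 g

374.3111 g


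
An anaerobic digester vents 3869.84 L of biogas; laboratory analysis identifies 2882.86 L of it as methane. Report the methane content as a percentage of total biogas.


CH4% = V_CH4 / V_total * 100
= 2882.86 / 3869.84 * 100
= 74.4956%

74.4956%


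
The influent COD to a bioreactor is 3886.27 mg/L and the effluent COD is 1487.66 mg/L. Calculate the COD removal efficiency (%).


eta = (COD_in - COD_out) / COD_in * 100
= (3886.27 - 1487.66) / 3886.27 * 100
= 61.7201%

61.7201%


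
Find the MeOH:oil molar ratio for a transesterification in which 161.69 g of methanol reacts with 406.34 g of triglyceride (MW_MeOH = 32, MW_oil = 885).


Molar ratio = n_MeOH / n_oil = (MeOH/32) / (oil/885) = (MeOH * 885) / (32 * oil)
= (161.69 * 885) / (32 * 406.34)
= 11.0049

11.0049


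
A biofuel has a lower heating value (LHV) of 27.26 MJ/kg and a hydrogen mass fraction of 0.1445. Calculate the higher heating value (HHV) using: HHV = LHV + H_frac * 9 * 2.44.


HHV = LHV + H_frac * 9 * 2.44
= 27.26 + 0.1445 * 9 * 2.44
= 30.4332 MJ/kg

30.4332 MJ/kg
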